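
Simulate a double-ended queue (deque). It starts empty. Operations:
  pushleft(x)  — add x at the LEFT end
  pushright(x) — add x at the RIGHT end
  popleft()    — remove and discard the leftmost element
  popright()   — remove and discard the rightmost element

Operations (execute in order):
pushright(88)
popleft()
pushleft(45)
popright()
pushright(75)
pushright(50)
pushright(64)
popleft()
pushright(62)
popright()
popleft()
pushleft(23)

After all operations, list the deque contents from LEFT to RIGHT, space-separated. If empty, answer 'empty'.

Answer: 23 64

Derivation:
pushright(88): [88]
popleft(): []
pushleft(45): [45]
popright(): []
pushright(75): [75]
pushright(50): [75, 50]
pushright(64): [75, 50, 64]
popleft(): [50, 64]
pushright(62): [50, 64, 62]
popright(): [50, 64]
popleft(): [64]
pushleft(23): [23, 64]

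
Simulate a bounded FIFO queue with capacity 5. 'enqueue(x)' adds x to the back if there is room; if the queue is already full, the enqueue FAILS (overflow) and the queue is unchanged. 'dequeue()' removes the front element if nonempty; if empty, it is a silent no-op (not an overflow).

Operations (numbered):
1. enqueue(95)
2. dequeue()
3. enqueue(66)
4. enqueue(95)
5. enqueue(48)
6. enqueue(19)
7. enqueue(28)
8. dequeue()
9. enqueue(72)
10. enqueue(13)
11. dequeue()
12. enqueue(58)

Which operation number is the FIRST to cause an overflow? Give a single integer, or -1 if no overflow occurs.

Answer: 10

Derivation:
1. enqueue(95): size=1
2. dequeue(): size=0
3. enqueue(66): size=1
4. enqueue(95): size=2
5. enqueue(48): size=3
6. enqueue(19): size=4
7. enqueue(28): size=5
8. dequeue(): size=4
9. enqueue(72): size=5
10. enqueue(13): size=5=cap → OVERFLOW (fail)
11. dequeue(): size=4
12. enqueue(58): size=5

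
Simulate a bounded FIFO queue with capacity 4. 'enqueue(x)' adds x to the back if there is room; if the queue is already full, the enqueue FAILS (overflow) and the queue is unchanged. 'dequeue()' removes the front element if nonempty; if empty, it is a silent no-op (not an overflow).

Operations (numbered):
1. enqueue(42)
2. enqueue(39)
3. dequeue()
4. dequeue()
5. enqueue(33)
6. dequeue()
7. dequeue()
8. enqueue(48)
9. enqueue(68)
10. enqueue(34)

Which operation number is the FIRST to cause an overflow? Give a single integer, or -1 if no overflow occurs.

1. enqueue(42): size=1
2. enqueue(39): size=2
3. dequeue(): size=1
4. dequeue(): size=0
5. enqueue(33): size=1
6. dequeue(): size=0
7. dequeue(): empty, no-op, size=0
8. enqueue(48): size=1
9. enqueue(68): size=2
10. enqueue(34): size=3

Answer: -1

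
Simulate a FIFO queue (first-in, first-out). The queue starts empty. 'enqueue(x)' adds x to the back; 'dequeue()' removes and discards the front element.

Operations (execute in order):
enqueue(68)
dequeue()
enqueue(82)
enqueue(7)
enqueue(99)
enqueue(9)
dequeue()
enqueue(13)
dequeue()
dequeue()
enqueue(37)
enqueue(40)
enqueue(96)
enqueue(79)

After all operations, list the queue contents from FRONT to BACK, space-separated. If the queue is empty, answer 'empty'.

enqueue(68): [68]
dequeue(): []
enqueue(82): [82]
enqueue(7): [82, 7]
enqueue(99): [82, 7, 99]
enqueue(9): [82, 7, 99, 9]
dequeue(): [7, 99, 9]
enqueue(13): [7, 99, 9, 13]
dequeue(): [99, 9, 13]
dequeue(): [9, 13]
enqueue(37): [9, 13, 37]
enqueue(40): [9, 13, 37, 40]
enqueue(96): [9, 13, 37, 40, 96]
enqueue(79): [9, 13, 37, 40, 96, 79]

Answer: 9 13 37 40 96 79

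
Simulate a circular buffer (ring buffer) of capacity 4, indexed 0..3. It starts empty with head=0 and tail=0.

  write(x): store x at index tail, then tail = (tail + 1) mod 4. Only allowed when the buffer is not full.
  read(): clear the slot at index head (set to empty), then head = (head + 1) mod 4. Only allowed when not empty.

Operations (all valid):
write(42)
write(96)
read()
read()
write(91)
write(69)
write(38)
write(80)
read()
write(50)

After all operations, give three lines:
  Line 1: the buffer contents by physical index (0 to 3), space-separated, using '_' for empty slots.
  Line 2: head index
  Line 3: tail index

Answer: 38 80 50 69
3
3

Derivation:
write(42): buf=[42 _ _ _], head=0, tail=1, size=1
write(96): buf=[42 96 _ _], head=0, tail=2, size=2
read(): buf=[_ 96 _ _], head=1, tail=2, size=1
read(): buf=[_ _ _ _], head=2, tail=2, size=0
write(91): buf=[_ _ 91 _], head=2, tail=3, size=1
write(69): buf=[_ _ 91 69], head=2, tail=0, size=2
write(38): buf=[38 _ 91 69], head=2, tail=1, size=3
write(80): buf=[38 80 91 69], head=2, tail=2, size=4
read(): buf=[38 80 _ 69], head=3, tail=2, size=3
write(50): buf=[38 80 50 69], head=3, tail=3, size=4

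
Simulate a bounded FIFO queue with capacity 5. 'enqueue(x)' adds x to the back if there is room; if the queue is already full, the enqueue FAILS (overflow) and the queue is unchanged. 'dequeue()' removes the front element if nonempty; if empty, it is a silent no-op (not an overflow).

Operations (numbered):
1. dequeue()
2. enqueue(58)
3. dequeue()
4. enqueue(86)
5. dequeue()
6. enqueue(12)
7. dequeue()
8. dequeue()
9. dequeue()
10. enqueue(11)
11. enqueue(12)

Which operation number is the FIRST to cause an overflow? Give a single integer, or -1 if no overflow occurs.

Answer: -1

Derivation:
1. dequeue(): empty, no-op, size=0
2. enqueue(58): size=1
3. dequeue(): size=0
4. enqueue(86): size=1
5. dequeue(): size=0
6. enqueue(12): size=1
7. dequeue(): size=0
8. dequeue(): empty, no-op, size=0
9. dequeue(): empty, no-op, size=0
10. enqueue(11): size=1
11. enqueue(12): size=2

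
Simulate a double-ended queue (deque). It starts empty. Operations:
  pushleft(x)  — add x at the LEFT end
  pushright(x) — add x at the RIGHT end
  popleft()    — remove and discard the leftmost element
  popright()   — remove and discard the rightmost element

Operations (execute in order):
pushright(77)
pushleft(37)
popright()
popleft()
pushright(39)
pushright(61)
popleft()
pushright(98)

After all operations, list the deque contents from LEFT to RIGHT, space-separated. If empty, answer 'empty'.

pushright(77): [77]
pushleft(37): [37, 77]
popright(): [37]
popleft(): []
pushright(39): [39]
pushright(61): [39, 61]
popleft(): [61]
pushright(98): [61, 98]

Answer: 61 98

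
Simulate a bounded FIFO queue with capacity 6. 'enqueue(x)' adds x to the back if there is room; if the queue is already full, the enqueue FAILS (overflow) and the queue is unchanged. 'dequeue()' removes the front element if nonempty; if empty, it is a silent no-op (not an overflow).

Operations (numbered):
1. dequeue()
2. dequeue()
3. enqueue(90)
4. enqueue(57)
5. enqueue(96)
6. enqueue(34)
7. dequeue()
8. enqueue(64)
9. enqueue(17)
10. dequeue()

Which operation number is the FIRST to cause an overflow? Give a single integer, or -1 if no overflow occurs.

Answer: -1

Derivation:
1. dequeue(): empty, no-op, size=0
2. dequeue(): empty, no-op, size=0
3. enqueue(90): size=1
4. enqueue(57): size=2
5. enqueue(96): size=3
6. enqueue(34): size=4
7. dequeue(): size=3
8. enqueue(64): size=4
9. enqueue(17): size=5
10. dequeue(): size=4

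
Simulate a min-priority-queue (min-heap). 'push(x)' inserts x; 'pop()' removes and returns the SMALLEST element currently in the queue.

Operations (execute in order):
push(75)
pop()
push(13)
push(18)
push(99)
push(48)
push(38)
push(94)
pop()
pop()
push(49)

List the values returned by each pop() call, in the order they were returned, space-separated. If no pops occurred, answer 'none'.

push(75): heap contents = [75]
pop() → 75: heap contents = []
push(13): heap contents = [13]
push(18): heap contents = [13, 18]
push(99): heap contents = [13, 18, 99]
push(48): heap contents = [13, 18, 48, 99]
push(38): heap contents = [13, 18, 38, 48, 99]
push(94): heap contents = [13, 18, 38, 48, 94, 99]
pop() → 13: heap contents = [18, 38, 48, 94, 99]
pop() → 18: heap contents = [38, 48, 94, 99]
push(49): heap contents = [38, 48, 49, 94, 99]

Answer: 75 13 18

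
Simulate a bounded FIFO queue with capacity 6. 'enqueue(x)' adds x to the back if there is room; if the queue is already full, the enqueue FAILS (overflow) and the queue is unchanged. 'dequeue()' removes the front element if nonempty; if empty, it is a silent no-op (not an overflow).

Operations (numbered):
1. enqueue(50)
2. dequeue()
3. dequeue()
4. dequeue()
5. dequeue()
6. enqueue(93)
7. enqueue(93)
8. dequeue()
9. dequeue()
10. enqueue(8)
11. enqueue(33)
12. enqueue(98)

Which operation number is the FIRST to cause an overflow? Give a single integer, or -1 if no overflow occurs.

Answer: -1

Derivation:
1. enqueue(50): size=1
2. dequeue(): size=0
3. dequeue(): empty, no-op, size=0
4. dequeue(): empty, no-op, size=0
5. dequeue(): empty, no-op, size=0
6. enqueue(93): size=1
7. enqueue(93): size=2
8. dequeue(): size=1
9. dequeue(): size=0
10. enqueue(8): size=1
11. enqueue(33): size=2
12. enqueue(98): size=3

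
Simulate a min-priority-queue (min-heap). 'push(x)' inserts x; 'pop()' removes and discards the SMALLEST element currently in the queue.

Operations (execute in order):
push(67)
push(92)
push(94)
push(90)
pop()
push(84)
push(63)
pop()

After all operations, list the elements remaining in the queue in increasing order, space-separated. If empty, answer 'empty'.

Answer: 84 90 92 94

Derivation:
push(67): heap contents = [67]
push(92): heap contents = [67, 92]
push(94): heap contents = [67, 92, 94]
push(90): heap contents = [67, 90, 92, 94]
pop() → 67: heap contents = [90, 92, 94]
push(84): heap contents = [84, 90, 92, 94]
push(63): heap contents = [63, 84, 90, 92, 94]
pop() → 63: heap contents = [84, 90, 92, 94]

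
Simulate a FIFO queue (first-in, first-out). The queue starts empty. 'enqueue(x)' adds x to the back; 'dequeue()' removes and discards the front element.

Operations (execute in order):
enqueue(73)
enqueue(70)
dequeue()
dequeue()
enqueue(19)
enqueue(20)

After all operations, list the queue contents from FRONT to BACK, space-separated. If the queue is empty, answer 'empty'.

enqueue(73): [73]
enqueue(70): [73, 70]
dequeue(): [70]
dequeue(): []
enqueue(19): [19]
enqueue(20): [19, 20]

Answer: 19 20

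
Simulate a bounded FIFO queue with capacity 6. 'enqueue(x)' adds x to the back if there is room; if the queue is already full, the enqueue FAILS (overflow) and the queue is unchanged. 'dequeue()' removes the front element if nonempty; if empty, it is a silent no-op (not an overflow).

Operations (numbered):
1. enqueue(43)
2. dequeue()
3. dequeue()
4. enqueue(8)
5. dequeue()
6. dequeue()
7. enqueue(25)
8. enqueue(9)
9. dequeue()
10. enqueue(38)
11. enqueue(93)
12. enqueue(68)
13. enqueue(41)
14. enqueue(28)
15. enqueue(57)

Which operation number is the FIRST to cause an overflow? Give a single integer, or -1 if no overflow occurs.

Answer: 15

Derivation:
1. enqueue(43): size=1
2. dequeue(): size=0
3. dequeue(): empty, no-op, size=0
4. enqueue(8): size=1
5. dequeue(): size=0
6. dequeue(): empty, no-op, size=0
7. enqueue(25): size=1
8. enqueue(9): size=2
9. dequeue(): size=1
10. enqueue(38): size=2
11. enqueue(93): size=3
12. enqueue(68): size=4
13. enqueue(41): size=5
14. enqueue(28): size=6
15. enqueue(57): size=6=cap → OVERFLOW (fail)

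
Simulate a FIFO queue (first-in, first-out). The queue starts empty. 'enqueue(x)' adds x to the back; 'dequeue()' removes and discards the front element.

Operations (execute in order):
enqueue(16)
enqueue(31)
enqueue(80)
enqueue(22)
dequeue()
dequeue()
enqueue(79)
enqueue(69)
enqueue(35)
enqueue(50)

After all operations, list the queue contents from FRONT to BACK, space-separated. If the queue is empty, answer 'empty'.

enqueue(16): [16]
enqueue(31): [16, 31]
enqueue(80): [16, 31, 80]
enqueue(22): [16, 31, 80, 22]
dequeue(): [31, 80, 22]
dequeue(): [80, 22]
enqueue(79): [80, 22, 79]
enqueue(69): [80, 22, 79, 69]
enqueue(35): [80, 22, 79, 69, 35]
enqueue(50): [80, 22, 79, 69, 35, 50]

Answer: 80 22 79 69 35 50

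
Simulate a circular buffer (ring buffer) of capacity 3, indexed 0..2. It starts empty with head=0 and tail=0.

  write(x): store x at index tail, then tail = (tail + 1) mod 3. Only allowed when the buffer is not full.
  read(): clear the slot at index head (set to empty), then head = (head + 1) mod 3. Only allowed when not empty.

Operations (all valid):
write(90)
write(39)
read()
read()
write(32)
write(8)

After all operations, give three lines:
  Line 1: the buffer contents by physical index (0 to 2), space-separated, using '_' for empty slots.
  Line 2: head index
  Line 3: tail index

write(90): buf=[90 _ _], head=0, tail=1, size=1
write(39): buf=[90 39 _], head=0, tail=2, size=2
read(): buf=[_ 39 _], head=1, tail=2, size=1
read(): buf=[_ _ _], head=2, tail=2, size=0
write(32): buf=[_ _ 32], head=2, tail=0, size=1
write(8): buf=[8 _ 32], head=2, tail=1, size=2

Answer: 8 _ 32
2
1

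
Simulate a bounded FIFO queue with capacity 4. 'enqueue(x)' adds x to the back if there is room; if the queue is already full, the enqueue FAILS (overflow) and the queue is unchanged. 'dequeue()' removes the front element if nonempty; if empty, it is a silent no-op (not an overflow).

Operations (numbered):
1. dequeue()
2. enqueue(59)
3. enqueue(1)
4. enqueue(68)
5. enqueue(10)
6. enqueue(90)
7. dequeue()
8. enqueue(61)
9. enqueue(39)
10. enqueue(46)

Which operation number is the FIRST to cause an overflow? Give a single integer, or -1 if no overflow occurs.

1. dequeue(): empty, no-op, size=0
2. enqueue(59): size=1
3. enqueue(1): size=2
4. enqueue(68): size=3
5. enqueue(10): size=4
6. enqueue(90): size=4=cap → OVERFLOW (fail)
7. dequeue(): size=3
8. enqueue(61): size=4
9. enqueue(39): size=4=cap → OVERFLOW (fail)
10. enqueue(46): size=4=cap → OVERFLOW (fail)

Answer: 6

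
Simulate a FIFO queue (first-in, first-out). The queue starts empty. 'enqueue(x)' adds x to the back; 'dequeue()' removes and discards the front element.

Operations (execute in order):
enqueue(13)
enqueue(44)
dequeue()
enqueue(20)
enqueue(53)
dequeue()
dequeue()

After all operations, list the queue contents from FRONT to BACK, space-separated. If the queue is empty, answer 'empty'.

Answer: 53

Derivation:
enqueue(13): [13]
enqueue(44): [13, 44]
dequeue(): [44]
enqueue(20): [44, 20]
enqueue(53): [44, 20, 53]
dequeue(): [20, 53]
dequeue(): [53]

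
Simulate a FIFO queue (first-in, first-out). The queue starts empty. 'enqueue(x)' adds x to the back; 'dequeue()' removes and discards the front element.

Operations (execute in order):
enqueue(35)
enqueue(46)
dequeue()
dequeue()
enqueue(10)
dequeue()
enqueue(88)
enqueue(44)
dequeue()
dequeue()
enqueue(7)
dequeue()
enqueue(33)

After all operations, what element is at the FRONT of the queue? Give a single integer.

Answer: 33

Derivation:
enqueue(35): queue = [35]
enqueue(46): queue = [35, 46]
dequeue(): queue = [46]
dequeue(): queue = []
enqueue(10): queue = [10]
dequeue(): queue = []
enqueue(88): queue = [88]
enqueue(44): queue = [88, 44]
dequeue(): queue = [44]
dequeue(): queue = []
enqueue(7): queue = [7]
dequeue(): queue = []
enqueue(33): queue = [33]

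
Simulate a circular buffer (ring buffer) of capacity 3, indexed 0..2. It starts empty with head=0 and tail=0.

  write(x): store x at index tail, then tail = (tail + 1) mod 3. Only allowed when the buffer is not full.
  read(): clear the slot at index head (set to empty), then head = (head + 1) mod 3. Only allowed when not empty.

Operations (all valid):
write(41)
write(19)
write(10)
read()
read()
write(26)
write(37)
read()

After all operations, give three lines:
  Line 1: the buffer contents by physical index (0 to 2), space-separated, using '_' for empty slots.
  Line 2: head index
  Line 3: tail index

write(41): buf=[41 _ _], head=0, tail=1, size=1
write(19): buf=[41 19 _], head=0, tail=2, size=2
write(10): buf=[41 19 10], head=0, tail=0, size=3
read(): buf=[_ 19 10], head=1, tail=0, size=2
read(): buf=[_ _ 10], head=2, tail=0, size=1
write(26): buf=[26 _ 10], head=2, tail=1, size=2
write(37): buf=[26 37 10], head=2, tail=2, size=3
read(): buf=[26 37 _], head=0, tail=2, size=2

Answer: 26 37 _
0
2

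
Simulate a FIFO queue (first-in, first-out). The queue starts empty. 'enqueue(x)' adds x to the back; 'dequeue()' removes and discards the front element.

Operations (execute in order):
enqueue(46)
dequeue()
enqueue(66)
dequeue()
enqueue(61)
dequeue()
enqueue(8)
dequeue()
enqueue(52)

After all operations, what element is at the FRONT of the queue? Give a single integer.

enqueue(46): queue = [46]
dequeue(): queue = []
enqueue(66): queue = [66]
dequeue(): queue = []
enqueue(61): queue = [61]
dequeue(): queue = []
enqueue(8): queue = [8]
dequeue(): queue = []
enqueue(52): queue = [52]

Answer: 52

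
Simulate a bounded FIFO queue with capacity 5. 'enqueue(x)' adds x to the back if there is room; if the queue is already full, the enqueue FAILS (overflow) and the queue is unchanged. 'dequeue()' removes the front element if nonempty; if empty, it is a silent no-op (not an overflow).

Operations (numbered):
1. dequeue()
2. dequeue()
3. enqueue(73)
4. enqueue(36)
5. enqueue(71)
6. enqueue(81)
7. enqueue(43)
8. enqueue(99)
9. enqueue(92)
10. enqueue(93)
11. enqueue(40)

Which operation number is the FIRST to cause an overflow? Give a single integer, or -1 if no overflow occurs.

1. dequeue(): empty, no-op, size=0
2. dequeue(): empty, no-op, size=0
3. enqueue(73): size=1
4. enqueue(36): size=2
5. enqueue(71): size=3
6. enqueue(81): size=4
7. enqueue(43): size=5
8. enqueue(99): size=5=cap → OVERFLOW (fail)
9. enqueue(92): size=5=cap → OVERFLOW (fail)
10. enqueue(93): size=5=cap → OVERFLOW (fail)
11. enqueue(40): size=5=cap → OVERFLOW (fail)

Answer: 8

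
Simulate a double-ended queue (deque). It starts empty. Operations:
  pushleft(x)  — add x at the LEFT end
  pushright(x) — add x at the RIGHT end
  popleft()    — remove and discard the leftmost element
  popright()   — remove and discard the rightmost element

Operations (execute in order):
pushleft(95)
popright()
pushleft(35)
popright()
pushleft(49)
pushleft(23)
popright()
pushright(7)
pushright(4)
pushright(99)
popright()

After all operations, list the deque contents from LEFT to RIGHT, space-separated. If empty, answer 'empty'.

pushleft(95): [95]
popright(): []
pushleft(35): [35]
popright(): []
pushleft(49): [49]
pushleft(23): [23, 49]
popright(): [23]
pushright(7): [23, 7]
pushright(4): [23, 7, 4]
pushright(99): [23, 7, 4, 99]
popright(): [23, 7, 4]

Answer: 23 7 4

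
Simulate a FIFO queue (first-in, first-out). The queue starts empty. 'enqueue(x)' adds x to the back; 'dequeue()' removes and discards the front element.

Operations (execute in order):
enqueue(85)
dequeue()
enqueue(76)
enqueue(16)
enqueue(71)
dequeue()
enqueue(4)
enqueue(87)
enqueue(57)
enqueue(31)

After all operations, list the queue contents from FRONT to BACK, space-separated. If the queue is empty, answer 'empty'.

enqueue(85): [85]
dequeue(): []
enqueue(76): [76]
enqueue(16): [76, 16]
enqueue(71): [76, 16, 71]
dequeue(): [16, 71]
enqueue(4): [16, 71, 4]
enqueue(87): [16, 71, 4, 87]
enqueue(57): [16, 71, 4, 87, 57]
enqueue(31): [16, 71, 4, 87, 57, 31]

Answer: 16 71 4 87 57 31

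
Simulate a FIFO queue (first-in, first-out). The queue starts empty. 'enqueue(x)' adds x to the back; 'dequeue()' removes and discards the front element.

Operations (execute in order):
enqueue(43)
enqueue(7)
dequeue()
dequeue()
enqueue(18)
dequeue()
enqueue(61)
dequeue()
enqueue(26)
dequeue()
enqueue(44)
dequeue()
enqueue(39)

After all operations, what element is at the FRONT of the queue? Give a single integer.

Answer: 39

Derivation:
enqueue(43): queue = [43]
enqueue(7): queue = [43, 7]
dequeue(): queue = [7]
dequeue(): queue = []
enqueue(18): queue = [18]
dequeue(): queue = []
enqueue(61): queue = [61]
dequeue(): queue = []
enqueue(26): queue = [26]
dequeue(): queue = []
enqueue(44): queue = [44]
dequeue(): queue = []
enqueue(39): queue = [39]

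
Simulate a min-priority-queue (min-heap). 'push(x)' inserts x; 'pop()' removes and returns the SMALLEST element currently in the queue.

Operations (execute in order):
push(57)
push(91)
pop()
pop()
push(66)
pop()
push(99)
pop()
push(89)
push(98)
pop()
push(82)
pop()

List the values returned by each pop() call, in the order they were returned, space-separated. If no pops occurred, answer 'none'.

Answer: 57 91 66 99 89 82

Derivation:
push(57): heap contents = [57]
push(91): heap contents = [57, 91]
pop() → 57: heap contents = [91]
pop() → 91: heap contents = []
push(66): heap contents = [66]
pop() → 66: heap contents = []
push(99): heap contents = [99]
pop() → 99: heap contents = []
push(89): heap contents = [89]
push(98): heap contents = [89, 98]
pop() → 89: heap contents = [98]
push(82): heap contents = [82, 98]
pop() → 82: heap contents = [98]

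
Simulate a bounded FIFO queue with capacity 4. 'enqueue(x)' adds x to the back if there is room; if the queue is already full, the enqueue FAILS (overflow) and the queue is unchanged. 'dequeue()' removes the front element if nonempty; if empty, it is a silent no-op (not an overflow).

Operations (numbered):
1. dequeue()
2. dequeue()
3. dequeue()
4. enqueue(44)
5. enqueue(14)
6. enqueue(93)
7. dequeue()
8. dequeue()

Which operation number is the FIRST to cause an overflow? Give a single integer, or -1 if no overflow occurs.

Answer: -1

Derivation:
1. dequeue(): empty, no-op, size=0
2. dequeue(): empty, no-op, size=0
3. dequeue(): empty, no-op, size=0
4. enqueue(44): size=1
5. enqueue(14): size=2
6. enqueue(93): size=3
7. dequeue(): size=2
8. dequeue(): size=1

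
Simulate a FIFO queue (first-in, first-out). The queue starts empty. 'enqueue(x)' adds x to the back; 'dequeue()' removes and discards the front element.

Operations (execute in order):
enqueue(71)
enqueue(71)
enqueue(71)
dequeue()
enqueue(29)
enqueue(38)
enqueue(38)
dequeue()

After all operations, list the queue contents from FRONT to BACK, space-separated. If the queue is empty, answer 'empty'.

enqueue(71): [71]
enqueue(71): [71, 71]
enqueue(71): [71, 71, 71]
dequeue(): [71, 71]
enqueue(29): [71, 71, 29]
enqueue(38): [71, 71, 29, 38]
enqueue(38): [71, 71, 29, 38, 38]
dequeue(): [71, 29, 38, 38]

Answer: 71 29 38 38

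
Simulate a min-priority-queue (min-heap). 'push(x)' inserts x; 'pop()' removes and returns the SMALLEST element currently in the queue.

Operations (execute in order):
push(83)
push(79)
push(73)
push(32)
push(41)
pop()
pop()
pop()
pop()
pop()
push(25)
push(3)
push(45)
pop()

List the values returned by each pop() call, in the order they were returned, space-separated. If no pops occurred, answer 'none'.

Answer: 32 41 73 79 83 3

Derivation:
push(83): heap contents = [83]
push(79): heap contents = [79, 83]
push(73): heap contents = [73, 79, 83]
push(32): heap contents = [32, 73, 79, 83]
push(41): heap contents = [32, 41, 73, 79, 83]
pop() → 32: heap contents = [41, 73, 79, 83]
pop() → 41: heap contents = [73, 79, 83]
pop() → 73: heap contents = [79, 83]
pop() → 79: heap contents = [83]
pop() → 83: heap contents = []
push(25): heap contents = [25]
push(3): heap contents = [3, 25]
push(45): heap contents = [3, 25, 45]
pop() → 3: heap contents = [25, 45]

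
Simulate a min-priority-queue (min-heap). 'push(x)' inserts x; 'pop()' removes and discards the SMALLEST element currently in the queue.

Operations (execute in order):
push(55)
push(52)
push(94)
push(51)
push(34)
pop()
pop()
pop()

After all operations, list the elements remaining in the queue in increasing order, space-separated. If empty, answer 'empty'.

Answer: 55 94

Derivation:
push(55): heap contents = [55]
push(52): heap contents = [52, 55]
push(94): heap contents = [52, 55, 94]
push(51): heap contents = [51, 52, 55, 94]
push(34): heap contents = [34, 51, 52, 55, 94]
pop() → 34: heap contents = [51, 52, 55, 94]
pop() → 51: heap contents = [52, 55, 94]
pop() → 52: heap contents = [55, 94]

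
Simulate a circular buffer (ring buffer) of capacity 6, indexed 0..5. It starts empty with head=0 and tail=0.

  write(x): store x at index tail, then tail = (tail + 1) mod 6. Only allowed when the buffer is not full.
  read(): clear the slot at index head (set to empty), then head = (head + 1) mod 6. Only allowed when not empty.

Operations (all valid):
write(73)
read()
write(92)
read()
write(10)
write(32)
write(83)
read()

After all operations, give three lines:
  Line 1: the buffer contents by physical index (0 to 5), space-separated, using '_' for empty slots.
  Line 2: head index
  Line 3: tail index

Answer: _ _ _ 32 83 _
3
5

Derivation:
write(73): buf=[73 _ _ _ _ _], head=0, tail=1, size=1
read(): buf=[_ _ _ _ _ _], head=1, tail=1, size=0
write(92): buf=[_ 92 _ _ _ _], head=1, tail=2, size=1
read(): buf=[_ _ _ _ _ _], head=2, tail=2, size=0
write(10): buf=[_ _ 10 _ _ _], head=2, tail=3, size=1
write(32): buf=[_ _ 10 32 _ _], head=2, tail=4, size=2
write(83): buf=[_ _ 10 32 83 _], head=2, tail=5, size=3
read(): buf=[_ _ _ 32 83 _], head=3, tail=5, size=2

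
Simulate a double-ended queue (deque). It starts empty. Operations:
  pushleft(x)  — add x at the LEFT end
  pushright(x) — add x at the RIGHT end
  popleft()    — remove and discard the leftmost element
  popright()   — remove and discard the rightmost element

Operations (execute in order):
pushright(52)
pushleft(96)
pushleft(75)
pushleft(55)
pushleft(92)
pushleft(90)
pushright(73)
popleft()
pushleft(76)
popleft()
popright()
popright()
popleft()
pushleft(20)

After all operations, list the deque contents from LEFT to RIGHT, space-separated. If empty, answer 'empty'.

Answer: 20 55 75 96

Derivation:
pushright(52): [52]
pushleft(96): [96, 52]
pushleft(75): [75, 96, 52]
pushleft(55): [55, 75, 96, 52]
pushleft(92): [92, 55, 75, 96, 52]
pushleft(90): [90, 92, 55, 75, 96, 52]
pushright(73): [90, 92, 55, 75, 96, 52, 73]
popleft(): [92, 55, 75, 96, 52, 73]
pushleft(76): [76, 92, 55, 75, 96, 52, 73]
popleft(): [92, 55, 75, 96, 52, 73]
popright(): [92, 55, 75, 96, 52]
popright(): [92, 55, 75, 96]
popleft(): [55, 75, 96]
pushleft(20): [20, 55, 75, 96]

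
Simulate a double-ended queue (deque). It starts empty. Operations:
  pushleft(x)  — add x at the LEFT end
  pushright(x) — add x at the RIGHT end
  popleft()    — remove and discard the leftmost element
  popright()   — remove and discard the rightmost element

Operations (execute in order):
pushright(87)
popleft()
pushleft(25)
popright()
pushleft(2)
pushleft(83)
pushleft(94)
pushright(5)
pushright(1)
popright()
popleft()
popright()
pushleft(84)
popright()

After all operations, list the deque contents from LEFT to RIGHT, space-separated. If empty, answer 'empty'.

Answer: 84 83

Derivation:
pushright(87): [87]
popleft(): []
pushleft(25): [25]
popright(): []
pushleft(2): [2]
pushleft(83): [83, 2]
pushleft(94): [94, 83, 2]
pushright(5): [94, 83, 2, 5]
pushright(1): [94, 83, 2, 5, 1]
popright(): [94, 83, 2, 5]
popleft(): [83, 2, 5]
popright(): [83, 2]
pushleft(84): [84, 83, 2]
popright(): [84, 83]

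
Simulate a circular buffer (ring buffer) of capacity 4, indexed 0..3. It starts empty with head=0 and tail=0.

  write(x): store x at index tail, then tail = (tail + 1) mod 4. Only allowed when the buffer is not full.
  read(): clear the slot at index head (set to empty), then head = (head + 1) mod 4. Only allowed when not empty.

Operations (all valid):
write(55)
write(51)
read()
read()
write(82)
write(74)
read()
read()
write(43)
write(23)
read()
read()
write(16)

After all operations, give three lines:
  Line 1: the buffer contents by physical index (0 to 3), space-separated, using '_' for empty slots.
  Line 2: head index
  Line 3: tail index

write(55): buf=[55 _ _ _], head=0, tail=1, size=1
write(51): buf=[55 51 _ _], head=0, tail=2, size=2
read(): buf=[_ 51 _ _], head=1, tail=2, size=1
read(): buf=[_ _ _ _], head=2, tail=2, size=0
write(82): buf=[_ _ 82 _], head=2, tail=3, size=1
write(74): buf=[_ _ 82 74], head=2, tail=0, size=2
read(): buf=[_ _ _ 74], head=3, tail=0, size=1
read(): buf=[_ _ _ _], head=0, tail=0, size=0
write(43): buf=[43 _ _ _], head=0, tail=1, size=1
write(23): buf=[43 23 _ _], head=0, tail=2, size=2
read(): buf=[_ 23 _ _], head=1, tail=2, size=1
read(): buf=[_ _ _ _], head=2, tail=2, size=0
write(16): buf=[_ _ 16 _], head=2, tail=3, size=1

Answer: _ _ 16 _
2
3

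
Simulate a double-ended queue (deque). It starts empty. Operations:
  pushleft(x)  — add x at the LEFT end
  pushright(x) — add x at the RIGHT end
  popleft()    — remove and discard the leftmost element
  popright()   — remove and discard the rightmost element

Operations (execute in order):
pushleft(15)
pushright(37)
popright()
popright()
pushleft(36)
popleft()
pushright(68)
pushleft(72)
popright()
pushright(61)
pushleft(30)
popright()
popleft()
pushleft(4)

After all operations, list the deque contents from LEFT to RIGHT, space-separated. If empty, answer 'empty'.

Answer: 4 72

Derivation:
pushleft(15): [15]
pushright(37): [15, 37]
popright(): [15]
popright(): []
pushleft(36): [36]
popleft(): []
pushright(68): [68]
pushleft(72): [72, 68]
popright(): [72]
pushright(61): [72, 61]
pushleft(30): [30, 72, 61]
popright(): [30, 72]
popleft(): [72]
pushleft(4): [4, 72]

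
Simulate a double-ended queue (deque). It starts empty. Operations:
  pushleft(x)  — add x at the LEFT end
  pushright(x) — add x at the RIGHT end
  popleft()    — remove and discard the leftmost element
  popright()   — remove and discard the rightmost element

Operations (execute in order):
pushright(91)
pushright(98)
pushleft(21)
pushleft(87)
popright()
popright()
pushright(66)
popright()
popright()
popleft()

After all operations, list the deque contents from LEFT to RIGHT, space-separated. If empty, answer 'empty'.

Answer: empty

Derivation:
pushright(91): [91]
pushright(98): [91, 98]
pushleft(21): [21, 91, 98]
pushleft(87): [87, 21, 91, 98]
popright(): [87, 21, 91]
popright(): [87, 21]
pushright(66): [87, 21, 66]
popright(): [87, 21]
popright(): [87]
popleft(): []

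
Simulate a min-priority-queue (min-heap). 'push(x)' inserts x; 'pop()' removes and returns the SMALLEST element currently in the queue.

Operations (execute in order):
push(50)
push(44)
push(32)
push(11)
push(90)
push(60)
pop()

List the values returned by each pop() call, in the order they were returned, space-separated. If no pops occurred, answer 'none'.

Answer: 11

Derivation:
push(50): heap contents = [50]
push(44): heap contents = [44, 50]
push(32): heap contents = [32, 44, 50]
push(11): heap contents = [11, 32, 44, 50]
push(90): heap contents = [11, 32, 44, 50, 90]
push(60): heap contents = [11, 32, 44, 50, 60, 90]
pop() → 11: heap contents = [32, 44, 50, 60, 90]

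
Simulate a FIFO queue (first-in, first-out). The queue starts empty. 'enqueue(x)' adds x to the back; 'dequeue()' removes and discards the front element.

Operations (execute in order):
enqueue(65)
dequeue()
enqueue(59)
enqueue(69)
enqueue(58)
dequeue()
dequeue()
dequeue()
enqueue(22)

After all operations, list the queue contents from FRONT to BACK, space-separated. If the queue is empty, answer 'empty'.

enqueue(65): [65]
dequeue(): []
enqueue(59): [59]
enqueue(69): [59, 69]
enqueue(58): [59, 69, 58]
dequeue(): [69, 58]
dequeue(): [58]
dequeue(): []
enqueue(22): [22]

Answer: 22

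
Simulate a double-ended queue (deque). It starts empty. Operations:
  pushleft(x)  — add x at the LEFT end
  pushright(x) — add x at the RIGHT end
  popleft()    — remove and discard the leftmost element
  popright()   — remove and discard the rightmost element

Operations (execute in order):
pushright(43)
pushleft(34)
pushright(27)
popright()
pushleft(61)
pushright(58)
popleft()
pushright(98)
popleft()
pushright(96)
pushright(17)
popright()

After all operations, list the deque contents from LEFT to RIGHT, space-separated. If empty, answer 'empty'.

Answer: 43 58 98 96

Derivation:
pushright(43): [43]
pushleft(34): [34, 43]
pushright(27): [34, 43, 27]
popright(): [34, 43]
pushleft(61): [61, 34, 43]
pushright(58): [61, 34, 43, 58]
popleft(): [34, 43, 58]
pushright(98): [34, 43, 58, 98]
popleft(): [43, 58, 98]
pushright(96): [43, 58, 98, 96]
pushright(17): [43, 58, 98, 96, 17]
popright(): [43, 58, 98, 96]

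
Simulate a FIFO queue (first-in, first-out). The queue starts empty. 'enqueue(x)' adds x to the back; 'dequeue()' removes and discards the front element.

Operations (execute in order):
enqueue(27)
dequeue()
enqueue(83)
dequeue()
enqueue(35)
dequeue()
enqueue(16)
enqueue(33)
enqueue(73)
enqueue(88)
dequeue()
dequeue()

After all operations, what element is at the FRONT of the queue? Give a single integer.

enqueue(27): queue = [27]
dequeue(): queue = []
enqueue(83): queue = [83]
dequeue(): queue = []
enqueue(35): queue = [35]
dequeue(): queue = []
enqueue(16): queue = [16]
enqueue(33): queue = [16, 33]
enqueue(73): queue = [16, 33, 73]
enqueue(88): queue = [16, 33, 73, 88]
dequeue(): queue = [33, 73, 88]
dequeue(): queue = [73, 88]

Answer: 73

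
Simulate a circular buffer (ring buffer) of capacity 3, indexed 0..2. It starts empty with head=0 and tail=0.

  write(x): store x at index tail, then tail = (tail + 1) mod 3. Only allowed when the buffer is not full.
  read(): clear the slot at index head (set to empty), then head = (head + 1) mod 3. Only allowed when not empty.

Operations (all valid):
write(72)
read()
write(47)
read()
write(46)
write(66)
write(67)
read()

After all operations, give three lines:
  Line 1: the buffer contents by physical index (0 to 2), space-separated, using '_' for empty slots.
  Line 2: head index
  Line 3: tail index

Answer: 66 67 _
0
2

Derivation:
write(72): buf=[72 _ _], head=0, tail=1, size=1
read(): buf=[_ _ _], head=1, tail=1, size=0
write(47): buf=[_ 47 _], head=1, tail=2, size=1
read(): buf=[_ _ _], head=2, tail=2, size=0
write(46): buf=[_ _ 46], head=2, tail=0, size=1
write(66): buf=[66 _ 46], head=2, tail=1, size=2
write(67): buf=[66 67 46], head=2, tail=2, size=3
read(): buf=[66 67 _], head=0, tail=2, size=2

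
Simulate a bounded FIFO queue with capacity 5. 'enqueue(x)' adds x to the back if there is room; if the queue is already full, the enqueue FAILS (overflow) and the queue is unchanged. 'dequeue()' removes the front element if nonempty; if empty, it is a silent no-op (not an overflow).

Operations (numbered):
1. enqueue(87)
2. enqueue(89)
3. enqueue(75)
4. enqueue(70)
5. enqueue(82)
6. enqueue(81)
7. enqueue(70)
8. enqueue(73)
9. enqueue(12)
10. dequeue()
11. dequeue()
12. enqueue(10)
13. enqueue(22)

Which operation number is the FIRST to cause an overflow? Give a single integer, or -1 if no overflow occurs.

1. enqueue(87): size=1
2. enqueue(89): size=2
3. enqueue(75): size=3
4. enqueue(70): size=4
5. enqueue(82): size=5
6. enqueue(81): size=5=cap → OVERFLOW (fail)
7. enqueue(70): size=5=cap → OVERFLOW (fail)
8. enqueue(73): size=5=cap → OVERFLOW (fail)
9. enqueue(12): size=5=cap → OVERFLOW (fail)
10. dequeue(): size=4
11. dequeue(): size=3
12. enqueue(10): size=4
13. enqueue(22): size=5

Answer: 6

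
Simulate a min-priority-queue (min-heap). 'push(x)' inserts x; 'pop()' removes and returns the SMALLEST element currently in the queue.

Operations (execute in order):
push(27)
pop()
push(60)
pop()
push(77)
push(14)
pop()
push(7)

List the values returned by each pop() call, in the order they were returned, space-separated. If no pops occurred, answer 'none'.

Answer: 27 60 14

Derivation:
push(27): heap contents = [27]
pop() → 27: heap contents = []
push(60): heap contents = [60]
pop() → 60: heap contents = []
push(77): heap contents = [77]
push(14): heap contents = [14, 77]
pop() → 14: heap contents = [77]
push(7): heap contents = [7, 77]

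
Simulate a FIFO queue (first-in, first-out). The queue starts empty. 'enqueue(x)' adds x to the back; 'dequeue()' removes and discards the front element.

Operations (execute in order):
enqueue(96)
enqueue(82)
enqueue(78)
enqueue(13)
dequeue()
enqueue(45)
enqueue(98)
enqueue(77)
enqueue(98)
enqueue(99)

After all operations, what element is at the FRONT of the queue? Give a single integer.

Answer: 82

Derivation:
enqueue(96): queue = [96]
enqueue(82): queue = [96, 82]
enqueue(78): queue = [96, 82, 78]
enqueue(13): queue = [96, 82, 78, 13]
dequeue(): queue = [82, 78, 13]
enqueue(45): queue = [82, 78, 13, 45]
enqueue(98): queue = [82, 78, 13, 45, 98]
enqueue(77): queue = [82, 78, 13, 45, 98, 77]
enqueue(98): queue = [82, 78, 13, 45, 98, 77, 98]
enqueue(99): queue = [82, 78, 13, 45, 98, 77, 98, 99]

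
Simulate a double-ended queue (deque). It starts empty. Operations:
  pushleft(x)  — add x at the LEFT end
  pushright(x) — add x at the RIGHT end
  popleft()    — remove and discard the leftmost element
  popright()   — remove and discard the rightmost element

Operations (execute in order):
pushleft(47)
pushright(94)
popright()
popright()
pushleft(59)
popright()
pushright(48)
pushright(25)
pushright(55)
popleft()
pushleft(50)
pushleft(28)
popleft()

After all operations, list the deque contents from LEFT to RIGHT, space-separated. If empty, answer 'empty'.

pushleft(47): [47]
pushright(94): [47, 94]
popright(): [47]
popright(): []
pushleft(59): [59]
popright(): []
pushright(48): [48]
pushright(25): [48, 25]
pushright(55): [48, 25, 55]
popleft(): [25, 55]
pushleft(50): [50, 25, 55]
pushleft(28): [28, 50, 25, 55]
popleft(): [50, 25, 55]

Answer: 50 25 55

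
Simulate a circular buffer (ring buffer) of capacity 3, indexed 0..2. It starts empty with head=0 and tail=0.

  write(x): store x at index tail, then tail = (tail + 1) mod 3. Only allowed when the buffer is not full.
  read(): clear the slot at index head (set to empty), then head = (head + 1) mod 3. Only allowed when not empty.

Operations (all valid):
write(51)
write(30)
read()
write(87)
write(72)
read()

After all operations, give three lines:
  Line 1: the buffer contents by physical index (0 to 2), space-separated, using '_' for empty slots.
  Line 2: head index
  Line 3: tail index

Answer: 72 _ 87
2
1

Derivation:
write(51): buf=[51 _ _], head=0, tail=1, size=1
write(30): buf=[51 30 _], head=0, tail=2, size=2
read(): buf=[_ 30 _], head=1, tail=2, size=1
write(87): buf=[_ 30 87], head=1, tail=0, size=2
write(72): buf=[72 30 87], head=1, tail=1, size=3
read(): buf=[72 _ 87], head=2, tail=1, size=2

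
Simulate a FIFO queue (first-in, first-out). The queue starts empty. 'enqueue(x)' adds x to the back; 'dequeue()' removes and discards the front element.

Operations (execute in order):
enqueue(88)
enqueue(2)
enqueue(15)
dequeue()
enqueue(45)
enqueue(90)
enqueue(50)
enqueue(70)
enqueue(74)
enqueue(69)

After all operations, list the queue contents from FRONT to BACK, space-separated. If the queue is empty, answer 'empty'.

enqueue(88): [88]
enqueue(2): [88, 2]
enqueue(15): [88, 2, 15]
dequeue(): [2, 15]
enqueue(45): [2, 15, 45]
enqueue(90): [2, 15, 45, 90]
enqueue(50): [2, 15, 45, 90, 50]
enqueue(70): [2, 15, 45, 90, 50, 70]
enqueue(74): [2, 15, 45, 90, 50, 70, 74]
enqueue(69): [2, 15, 45, 90, 50, 70, 74, 69]

Answer: 2 15 45 90 50 70 74 69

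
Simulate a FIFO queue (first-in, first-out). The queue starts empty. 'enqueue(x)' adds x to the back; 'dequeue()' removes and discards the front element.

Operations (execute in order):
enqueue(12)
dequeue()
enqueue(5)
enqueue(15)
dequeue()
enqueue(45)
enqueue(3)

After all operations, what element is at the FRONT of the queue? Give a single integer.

Answer: 15

Derivation:
enqueue(12): queue = [12]
dequeue(): queue = []
enqueue(5): queue = [5]
enqueue(15): queue = [5, 15]
dequeue(): queue = [15]
enqueue(45): queue = [15, 45]
enqueue(3): queue = [15, 45, 3]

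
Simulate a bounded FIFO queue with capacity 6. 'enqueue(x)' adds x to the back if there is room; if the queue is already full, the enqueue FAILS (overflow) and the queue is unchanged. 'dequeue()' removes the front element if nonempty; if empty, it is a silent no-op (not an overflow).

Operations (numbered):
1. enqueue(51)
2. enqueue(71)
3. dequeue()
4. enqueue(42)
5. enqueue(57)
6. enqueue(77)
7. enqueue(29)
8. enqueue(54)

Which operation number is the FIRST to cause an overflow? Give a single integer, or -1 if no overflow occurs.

Answer: -1

Derivation:
1. enqueue(51): size=1
2. enqueue(71): size=2
3. dequeue(): size=1
4. enqueue(42): size=2
5. enqueue(57): size=3
6. enqueue(77): size=4
7. enqueue(29): size=5
8. enqueue(54): size=6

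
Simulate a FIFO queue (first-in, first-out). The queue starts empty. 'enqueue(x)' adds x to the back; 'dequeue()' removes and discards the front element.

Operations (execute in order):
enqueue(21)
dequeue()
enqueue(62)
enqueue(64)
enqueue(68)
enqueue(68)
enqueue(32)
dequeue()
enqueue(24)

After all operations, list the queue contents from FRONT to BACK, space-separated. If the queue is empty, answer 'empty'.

enqueue(21): [21]
dequeue(): []
enqueue(62): [62]
enqueue(64): [62, 64]
enqueue(68): [62, 64, 68]
enqueue(68): [62, 64, 68, 68]
enqueue(32): [62, 64, 68, 68, 32]
dequeue(): [64, 68, 68, 32]
enqueue(24): [64, 68, 68, 32, 24]

Answer: 64 68 68 32 24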